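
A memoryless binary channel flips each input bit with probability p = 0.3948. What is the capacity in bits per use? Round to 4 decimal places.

Binary symmetric channel: C = 1 − h₂(ε) where h₂ is the binary entropy function.
h₂(0.3948) = −0.3948·log₂0.3948 − 0.6052·log₂0.6052 = 0.9678.
C = 1 − 0.9678 = 0.0322 bits per channel use.

0.0322 bits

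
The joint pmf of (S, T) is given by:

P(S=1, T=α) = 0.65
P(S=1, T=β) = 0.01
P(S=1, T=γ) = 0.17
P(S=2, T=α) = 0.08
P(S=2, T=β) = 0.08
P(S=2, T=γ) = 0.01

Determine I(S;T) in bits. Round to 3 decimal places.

0.193 bits

Marginals: p(S) = (0.8300, 0.1700), p(T) = (0.7300, 0.0900, 0.1800).
I(S;T) = H(S) + H(T) − H(S,T).
H(S) = 0.6577, H(T) = 1.0894, H(S,T) = 1.5544.
I(S;T) = 0.6577 + 1.0894 − 1.5544 = 0.193 bits.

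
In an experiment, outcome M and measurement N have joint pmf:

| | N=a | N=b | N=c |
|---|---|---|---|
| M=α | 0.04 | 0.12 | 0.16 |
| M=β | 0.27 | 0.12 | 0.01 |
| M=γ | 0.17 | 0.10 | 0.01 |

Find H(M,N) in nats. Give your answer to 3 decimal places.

H(M,N) = −Σ p(x,y)·ln p(x,y) over all 9 cells.
  cell (α,a): −0.04·ln0.04 = 0.1288
  cell (α,b): −0.12·ln0.12 = 0.2544
  cell (α,c): −0.16·ln0.16 = 0.2932
  cell (β,a): −0.27·ln0.27 = 0.3535
  cell (β,b): −0.12·ln0.12 = 0.2544
  cell (β,c): −0.01·ln0.01 = 0.0461
  cell (γ,a): −0.17·ln0.17 = 0.3012
  cell (γ,b): −0.10·ln0.10 = 0.2303
  cell (γ,c): −0.01·ln0.01 = 0.0461
Sum = 1.908 nats.

1.908 nats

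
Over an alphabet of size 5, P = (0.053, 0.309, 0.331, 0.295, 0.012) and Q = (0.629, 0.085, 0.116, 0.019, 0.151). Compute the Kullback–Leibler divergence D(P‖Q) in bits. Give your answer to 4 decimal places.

D(P‖Q) = Σ p·log₂(p/q).
  0.053·log₂(0.053/0.629) = -0.18916
  0.309·log₂(0.309/0.085) = 0.57538
  0.331·log₂(0.331/0.116) = 0.50071
  0.295·log₂(0.295/0.019) = 1.16721
  0.012·log₂(0.012/0.151) = -0.04384
D(P‖Q) = 2.0103 bits.

2.0103 bits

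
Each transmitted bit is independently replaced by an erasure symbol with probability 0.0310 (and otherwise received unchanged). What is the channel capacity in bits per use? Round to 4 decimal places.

Binary erasure channel: capacity C = 1 − ε.
C = 1 − 0.0310 = 0.9690 bits per channel use.

0.9690 bits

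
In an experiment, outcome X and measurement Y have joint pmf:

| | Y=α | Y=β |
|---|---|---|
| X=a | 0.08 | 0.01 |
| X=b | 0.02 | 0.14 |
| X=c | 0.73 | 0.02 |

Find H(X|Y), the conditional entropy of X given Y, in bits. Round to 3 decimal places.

Marginals: p(X) = (0.0900, 0.1600, 0.7500), p(Y) = (0.8300, 0.1700).
H(X|Y) = Σ p(Y) · H(X|Y=·).
  Y=α: p=0.8300, H(X|Y=α) = 0.6177
  Y=β: p=0.1700, H(X|Y=β) = 0.8343
Weighted sum = 0.655 bits.

0.655 bits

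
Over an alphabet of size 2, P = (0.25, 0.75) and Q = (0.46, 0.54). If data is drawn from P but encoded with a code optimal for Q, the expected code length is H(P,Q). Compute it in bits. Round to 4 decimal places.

0.9468 bits

H(P,Q) = −Σ p·log₂ q.
  −0.25·log₂(0.46) = 0.28007
  −0.75·log₂(0.54) = 0.66673
H(P,Q) = 0.9468 bits.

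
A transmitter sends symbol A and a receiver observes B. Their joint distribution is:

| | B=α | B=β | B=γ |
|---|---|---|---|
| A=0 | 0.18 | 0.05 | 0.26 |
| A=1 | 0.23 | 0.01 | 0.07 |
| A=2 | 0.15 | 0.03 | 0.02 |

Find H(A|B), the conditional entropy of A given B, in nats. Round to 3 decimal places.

Marginals: p(A) = (0.4900, 0.3100, 0.2000), p(B) = (0.5600, 0.0900, 0.3500).
H(A|B) = Σ p(B) · H(A|B=·).
  B=α: p=0.5600, H(A|B=α) = 1.0831
  B=β: p=0.0900, H(A|B=β) = 0.9369
  B=γ: p=0.3500, H(A|B=γ) = 0.7063
Weighted sum = 0.938 nats.

0.938 nats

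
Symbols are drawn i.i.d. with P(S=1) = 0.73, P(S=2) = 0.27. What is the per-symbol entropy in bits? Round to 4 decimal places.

H(S) = −Σ p·log₂ p.
  −(0.73)·log₂(0.73) = 0.33144
  −(0.27)·log₂(0.27) = 0.51002
Sum: 0.33144 + 0.51002 = 0.8415 bits.

0.8415 bits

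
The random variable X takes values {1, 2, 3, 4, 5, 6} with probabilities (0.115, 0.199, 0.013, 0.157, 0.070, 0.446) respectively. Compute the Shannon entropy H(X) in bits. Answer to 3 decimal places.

H(X) = −Σ p·log₂ p.
  −(0.115)·log₂(0.115) = 0.3588
  −(0.199)·log₂(0.199) = 0.4635
  −(0.013)·log₂(0.013) = 0.0814
  −(0.157)·log₂(0.157) = 0.4194
  −(0.070)·log₂(0.070) = 0.2686
  −(0.446)·log₂(0.446) = 0.5195
Sum: 0.3588 + 0.4635 + 0.0814 + 0.4194 + 0.2686 + 0.5195 = 2.111 bits.

2.111 bits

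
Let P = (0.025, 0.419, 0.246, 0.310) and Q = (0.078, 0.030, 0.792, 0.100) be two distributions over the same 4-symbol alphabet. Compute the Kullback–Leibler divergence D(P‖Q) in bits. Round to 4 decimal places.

D(P‖Q) = Σ p·log₂(p/q).
  0.025·log₂(0.025/0.078) = -0.04104
  0.419·log₂(0.419/0.030) = 1.59384
  0.246·log₂(0.246/0.792) = -0.41496
  0.310·log₂(0.310/0.100) = 0.50600
D(P‖Q) = 1.6438 bits.

1.6438 bits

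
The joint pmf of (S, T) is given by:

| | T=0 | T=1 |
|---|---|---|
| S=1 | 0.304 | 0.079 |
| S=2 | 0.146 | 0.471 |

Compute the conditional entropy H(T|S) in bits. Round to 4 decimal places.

Marginals: p(S) = (0.3830, 0.6170), p(T) = (0.4500, 0.5500).
H(T|S) = Σ p(S) · H(T|S=·).
  S=1: p=0.3830, H(T|S=1) = 0.7343
  S=2: p=0.6170, H(T|S=2) = 0.7894
Weighted sum = 0.7683 bits.

0.7683 bits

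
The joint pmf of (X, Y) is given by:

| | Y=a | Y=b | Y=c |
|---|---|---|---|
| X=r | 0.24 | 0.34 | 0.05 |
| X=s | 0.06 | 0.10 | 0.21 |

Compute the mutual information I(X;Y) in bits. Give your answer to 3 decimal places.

Marginals: p(X) = (0.6300, 0.3700), p(Y) = (0.3000, 0.4400, 0.2600).
I(X;Y) = H(X) + H(Y) − H(X,Y).
H(X) = 0.9507, H(Y) = 1.5475, H(X,Y) = 2.2880.
I(X;Y) = 0.9507 + 1.5475 − 2.2880 = 0.210 bits.

0.210 bits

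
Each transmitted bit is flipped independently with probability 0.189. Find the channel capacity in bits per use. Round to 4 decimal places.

0.3006 bits

Binary symmetric channel: C = 1 − h₂(ε) where h₂ is the binary entropy function.
h₂(0.189) = −0.189·log₂0.189 − 0.811·log₂0.811 = 0.6994.
C = 1 − 0.6994 = 0.3006 bits per channel use.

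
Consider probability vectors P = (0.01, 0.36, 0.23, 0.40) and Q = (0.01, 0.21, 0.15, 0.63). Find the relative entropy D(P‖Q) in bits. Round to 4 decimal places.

D(P‖Q) = Σ p·log₂(p/q).
  0.01·log₂(0.01/0.01) = 0.00000
  0.36·log₂(0.36/0.21) = 0.27994
  0.23·log₂(0.23/0.15) = 0.14183
  0.40·log₂(0.40/0.63) = -0.26214
D(P‖Q) = 0.1596 bits.

0.1596 bits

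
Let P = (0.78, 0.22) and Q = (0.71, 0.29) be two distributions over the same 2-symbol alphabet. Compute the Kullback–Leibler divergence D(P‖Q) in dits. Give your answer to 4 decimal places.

0.0055 dits

D(P‖Q) = Σ p·log₁₀(p/q).
  0.78·log₁₀(0.78/0.71) = 0.03185
  0.22·log₁₀(0.22/0.29) = -0.02639
D(P‖Q) = 0.0055 dits.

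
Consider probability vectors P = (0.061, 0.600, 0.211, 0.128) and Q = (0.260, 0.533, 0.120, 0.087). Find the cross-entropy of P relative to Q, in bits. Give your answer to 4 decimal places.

1.7596 bits

H(P,Q) = −Σ p·log₂ q.
  −0.061·log₂(0.260) = 0.11855
  −0.600·log₂(0.533) = 0.54468
  −0.211·log₂(0.120) = 0.64543
  −0.128·log₂(0.087) = 0.45092
H(P,Q) = 1.7596 bits.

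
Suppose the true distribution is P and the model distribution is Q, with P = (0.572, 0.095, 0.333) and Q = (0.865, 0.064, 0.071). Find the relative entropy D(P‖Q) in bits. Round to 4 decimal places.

D(P‖Q) = Σ p·log₂(p/q).
  0.572·log₂(0.572/0.865) = -0.34130
  0.095·log₂(0.095/0.064) = 0.05414
  0.333·log₂(0.333/0.071) = 0.74247
D(P‖Q) = 0.4553 bits.

0.4553 bits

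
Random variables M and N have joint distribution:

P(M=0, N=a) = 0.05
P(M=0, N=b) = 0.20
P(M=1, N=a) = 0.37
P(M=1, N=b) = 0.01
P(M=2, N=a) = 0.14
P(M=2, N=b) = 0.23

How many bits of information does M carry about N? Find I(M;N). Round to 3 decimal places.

Marginals: p(M) = (0.2500, 0.3800, 0.3700), p(N) = (0.5600, 0.4400).
I(M;N) = H(M) + H(N) − H(M,N).
H(M) = 1.5612, H(N) = 0.9896, H(M,N) = 2.1624.
I(M;N) = 1.5612 + 0.9896 − 2.1624 = 0.388 bits.

0.388 bits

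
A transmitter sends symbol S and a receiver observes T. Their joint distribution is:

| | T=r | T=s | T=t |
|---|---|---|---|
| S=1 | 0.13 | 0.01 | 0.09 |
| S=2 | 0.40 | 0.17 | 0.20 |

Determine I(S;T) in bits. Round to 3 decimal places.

0.037 bits

Marginals: p(S) = (0.2300, 0.7700), p(T) = (0.5300, 0.1800, 0.2900).
I(S;T) = Σ p(x,y)·log₂[p(x,y)/(p(x)p(y))].
  (1,r): 0.13·log₂(1.0664) = 0.0121
  (1,s): 0.01·log₂(0.2415) = -0.0205
  (1,t): 0.09·log₂(1.3493) = 0.0389
  (2,r): 0.40·log₂(0.9802) = -0.0116
  (2,s): 0.17·log₂(1.2266) = 0.0501
  (2,t): 0.20·log₂(0.8957) = -0.0318
Sum = 0.037 bits.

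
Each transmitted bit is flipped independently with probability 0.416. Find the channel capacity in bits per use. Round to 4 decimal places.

Binary symmetric channel: C = 1 − h₂(ε) where h₂ is the binary entropy function.
h₂(0.416) = −0.416·log₂0.416 − 0.584·log₂0.584 = 0.9795.
C = 1 − 0.9795 = 0.0205 bits per channel use.

0.0205 bits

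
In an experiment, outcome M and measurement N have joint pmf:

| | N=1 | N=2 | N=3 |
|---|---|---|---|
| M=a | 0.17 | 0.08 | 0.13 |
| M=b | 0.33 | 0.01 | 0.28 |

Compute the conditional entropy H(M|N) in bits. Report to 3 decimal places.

0.877 bits

Chain rule: H(M|N) = H(M,N) − H(N).
Marginals: p(M) = (0.3800, 0.6200), p(N) = (0.5000, 0.0900, 0.4100).
H(M,N) = 2.2172 bits; H(N) = 1.3400 bits.
H(M|N) = 2.2172 − 1.3400 = 0.877 bits.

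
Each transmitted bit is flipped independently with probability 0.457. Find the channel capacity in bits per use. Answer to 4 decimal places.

0.0053 bits

Binary symmetric channel: C = 1 − h₂(ε) where h₂ is the binary entropy function.
h₂(0.457) = −0.457·log₂0.457 − 0.543·log₂0.543 = 0.9947.
C = 1 − 0.9947 = 0.0053 bits per channel use.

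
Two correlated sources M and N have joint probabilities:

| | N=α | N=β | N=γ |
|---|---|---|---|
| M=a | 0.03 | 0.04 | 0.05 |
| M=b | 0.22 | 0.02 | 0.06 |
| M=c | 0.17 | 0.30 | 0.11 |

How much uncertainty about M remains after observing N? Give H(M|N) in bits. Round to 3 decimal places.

Marginals: p(M) = (0.1200, 0.3000, 0.5800), p(N) = (0.4200, 0.3600, 0.2200).
H(M|N) = Σ p(N) · H(M|N=·).
  N=α: p=0.4200, H(M|N=α) = 1.2888
  N=β: p=0.3600, H(M|N=β) = 0.8031
  N=γ: p=0.2200, H(M|N=γ) = 1.4970
Weighted sum = 1.160 bits.

1.160 bits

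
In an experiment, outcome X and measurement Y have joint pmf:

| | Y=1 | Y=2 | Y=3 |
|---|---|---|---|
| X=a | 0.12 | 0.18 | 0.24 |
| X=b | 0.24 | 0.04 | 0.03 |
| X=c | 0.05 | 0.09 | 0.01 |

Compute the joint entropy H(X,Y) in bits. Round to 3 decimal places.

H(X,Y) = −Σ p(x,y)·log₂ p(x,y) over all 9 cells.
  cell (a,1): −0.12·log₂0.12 = 0.3671
  cell (a,2): −0.18·log₂0.18 = 0.4453
  cell (a,3): −0.24·log₂0.24 = 0.4941
  cell (b,1): −0.24·log₂0.24 = 0.4941
  cell (b,2): −0.04·log₂0.04 = 0.1858
  cell (b,3): −0.03·log₂0.03 = 0.1518
  cell (c,1): −0.05·log₂0.05 = 0.2161
  cell (c,2): −0.09·log₂0.09 = 0.3127
  cell (c,3): −0.01·log₂0.01 = 0.0664
Sum = 2.733 bits.

2.733 bits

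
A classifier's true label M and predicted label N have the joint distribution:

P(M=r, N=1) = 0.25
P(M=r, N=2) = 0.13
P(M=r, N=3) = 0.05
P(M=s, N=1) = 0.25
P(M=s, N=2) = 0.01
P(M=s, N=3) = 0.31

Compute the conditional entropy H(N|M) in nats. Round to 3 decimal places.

Marginals: p(M) = (0.4300, 0.5700), p(N) = (0.5000, 0.1400, 0.3600).
H(N|M) = Σ p(M) · H(N|M=·).
  M=r: p=0.4300, H(N|M=r) = 0.9272
  M=s: p=0.5700, H(N|M=s) = 0.7637
Weighted sum = 0.834 nats.

0.834 nats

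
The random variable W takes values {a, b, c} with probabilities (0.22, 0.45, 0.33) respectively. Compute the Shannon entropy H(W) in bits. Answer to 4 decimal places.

1.5268 bits

H(W) = −Σ p·log₂ p.
  −(0.22)·log₂(0.22) = 0.48057
  −(0.45)·log₂(0.45) = 0.51840
  −(0.33)·log₂(0.33) = 0.52782
Sum: 0.48057 + 0.51840 + 0.52782 = 1.5268 bits.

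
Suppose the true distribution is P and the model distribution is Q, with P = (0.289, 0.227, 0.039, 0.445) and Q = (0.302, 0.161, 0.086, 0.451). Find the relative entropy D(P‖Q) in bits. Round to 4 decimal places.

D(P‖Q) = Σ p·log₂(p/q).
  0.289·log₂(0.289/0.302) = -0.01835
  0.227·log₂(0.227/0.161) = 0.11251
  0.039·log₂(0.039/0.086) = -0.04449
  0.445·log₂(0.445/0.451) = -0.00860
D(P‖Q) = 0.0411 bits.

0.0411 bits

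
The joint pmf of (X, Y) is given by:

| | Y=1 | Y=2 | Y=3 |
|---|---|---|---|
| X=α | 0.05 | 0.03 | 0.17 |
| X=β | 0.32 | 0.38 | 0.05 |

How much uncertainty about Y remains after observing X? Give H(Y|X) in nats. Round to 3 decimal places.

0.876 nats

Chain rule: H(Y|X) = H(X,Y) − H(X).
Marginals: p(X) = (0.2500, 0.7500), p(Y) = (0.3700, 0.4100, 0.2200).
H(X,Y) = 1.4383 nats; H(X) = 0.5623 nats.
H(Y|X) = 1.4383 − 0.5623 = 0.876 nats.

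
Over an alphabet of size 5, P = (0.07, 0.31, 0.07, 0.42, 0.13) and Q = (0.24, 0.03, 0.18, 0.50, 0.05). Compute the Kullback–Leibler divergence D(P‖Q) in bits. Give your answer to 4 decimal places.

D(P‖Q) = Σ p·log₂(p/q).
  0.07·log₂(0.07/0.24) = -0.12443
  0.31·log₂(0.31/0.03) = 1.04446
  0.07·log₂(0.07/0.18) = -0.09538
  0.42·log₂(0.42/0.50) = -0.10565
  0.13·log₂(0.13/0.05) = 0.17921
D(P‖Q) = 0.8982 bits.

0.8982 bits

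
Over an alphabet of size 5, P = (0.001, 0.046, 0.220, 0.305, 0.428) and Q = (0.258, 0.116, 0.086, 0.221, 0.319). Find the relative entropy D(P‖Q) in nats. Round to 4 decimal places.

D(P‖Q) = Σ p·ln(p/q).
  0.001·ln(0.001/0.258) = -0.00555
  0.046·ln(0.046/0.116) = -0.04255
  0.220·ln(0.220/0.086) = 0.20664
  0.305·ln(0.305/0.221) = 0.09826
  0.428·ln(0.428/0.319) = 0.12580
D(P‖Q) = 0.3826 nats.

0.3826 nats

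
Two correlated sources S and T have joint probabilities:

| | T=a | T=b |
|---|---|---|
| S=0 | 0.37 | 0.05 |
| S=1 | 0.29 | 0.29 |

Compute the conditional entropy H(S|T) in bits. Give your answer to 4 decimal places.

0.8578 bits

Marginals: p(S) = (0.4200, 0.5800), p(T) = (0.6600, 0.3400).
H(S|T) = Σ p(T) · H(S|T=·).
  T=a: p=0.6600, H(S|T=a) = 0.9894
  T=b: p=0.3400, H(S|T=b) = 0.6024
Weighted sum = 0.8578 bits.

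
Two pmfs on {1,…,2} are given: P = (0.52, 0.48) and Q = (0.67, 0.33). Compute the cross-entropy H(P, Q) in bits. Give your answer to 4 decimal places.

H(P,Q) = −Σ p·log₂ q.
  −0.52·log₂(0.67) = 0.30044
  −0.48·log₂(0.33) = 0.76774
H(P,Q) = 1.0682 bits.

1.0682 bits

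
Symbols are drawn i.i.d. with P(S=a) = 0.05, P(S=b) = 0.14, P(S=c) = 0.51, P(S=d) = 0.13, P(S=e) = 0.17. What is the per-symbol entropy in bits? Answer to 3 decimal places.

1.926 bits

H(S) = −Σ p·log₂ p.
  −(0.05)·log₂(0.05) = 0.2161
  −(0.14)·log₂(0.14) = 0.3971
  −(0.51)·log₂(0.51) = 0.4954
  −(0.13)·log₂(0.13) = 0.3826
  −(0.17)·log₂(0.17) = 0.4346
Sum: 0.2161 + 0.3971 + 0.4954 + 0.3826 + 0.4346 = 1.926 bits.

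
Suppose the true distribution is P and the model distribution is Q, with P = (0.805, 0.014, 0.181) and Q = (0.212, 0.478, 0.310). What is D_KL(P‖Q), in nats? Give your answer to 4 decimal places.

0.9273 nats

D(P‖Q) = Σ p·ln(p/q).
  0.805·ln(0.805/0.212) = 1.07408
  0.014·ln(0.014/0.478) = -0.04943
  0.181·ln(0.181/0.310) = -0.09739
D(P‖Q) = 0.9273 nats.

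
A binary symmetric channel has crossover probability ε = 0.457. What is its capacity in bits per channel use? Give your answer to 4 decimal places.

Binary symmetric channel: C = 1 − h₂(ε) where h₂ is the binary entropy function.
h₂(0.457) = −0.457·log₂0.457 − 0.543·log₂0.543 = 0.9947.
C = 1 − 0.9947 = 0.0053 bits per channel use.

0.0053 bits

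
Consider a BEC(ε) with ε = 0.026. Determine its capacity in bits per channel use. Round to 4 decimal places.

Binary erasure channel: capacity C = 1 − ε.
C = 1 − 0.026 = 0.9740 bits per channel use.

0.9740 bits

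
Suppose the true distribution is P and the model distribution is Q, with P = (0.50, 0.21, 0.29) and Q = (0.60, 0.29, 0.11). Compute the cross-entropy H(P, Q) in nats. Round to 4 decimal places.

H(P,Q) = −Σ p·ln q.
  −0.50·ln(0.60) = 0.25541
  −0.21·ln(0.29) = 0.25995
  −0.29·ln(0.11) = 0.64011
H(P,Q) = 1.1555 nats.

1.1555 nats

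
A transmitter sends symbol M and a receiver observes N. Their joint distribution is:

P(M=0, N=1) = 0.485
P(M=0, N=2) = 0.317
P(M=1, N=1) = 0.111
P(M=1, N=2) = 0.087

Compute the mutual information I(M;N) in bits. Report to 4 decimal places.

Marginals: p(M) = (0.8020, 0.1980), p(N) = (0.5960, 0.4040).
I(M;N) = H(M) + H(N) − H(M,N).
H(M) = 0.7179, H(N) = 0.9732, H(M,N) = 1.6902.
I(M;N) = 0.7179 + 0.9732 − 1.6902 = 0.0009 bits.

0.0009 bits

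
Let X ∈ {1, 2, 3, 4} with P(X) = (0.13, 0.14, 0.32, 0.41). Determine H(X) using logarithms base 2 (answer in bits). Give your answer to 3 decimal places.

H(X) = −Σ p·log₂ p.
  −(0.13)·log₂(0.13) = 0.3826
  −(0.14)·log₂(0.14) = 0.3971
  −(0.32)·log₂(0.32) = 0.5260
  −(0.41)·log₂(0.41) = 0.5274
Sum: 0.3826 + 0.3971 + 0.5260 + 0.5274 = 1.833 bits.

1.833 bits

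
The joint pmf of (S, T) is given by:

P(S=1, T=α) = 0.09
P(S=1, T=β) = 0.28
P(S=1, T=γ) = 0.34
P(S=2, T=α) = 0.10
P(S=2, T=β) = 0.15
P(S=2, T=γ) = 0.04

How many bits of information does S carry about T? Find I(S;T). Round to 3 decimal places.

0.093 bits

Marginals: p(S) = (0.7100, 0.2900), p(T) = (0.1900, 0.4300, 0.3800).
I(S;T) = H(S) + H(T) − H(S,T).
H(S) = 0.8687, H(T) = 1.5092, H(S,T) = 2.2845.
I(S;T) = 0.8687 + 1.5092 − 2.2845 = 0.093 bits.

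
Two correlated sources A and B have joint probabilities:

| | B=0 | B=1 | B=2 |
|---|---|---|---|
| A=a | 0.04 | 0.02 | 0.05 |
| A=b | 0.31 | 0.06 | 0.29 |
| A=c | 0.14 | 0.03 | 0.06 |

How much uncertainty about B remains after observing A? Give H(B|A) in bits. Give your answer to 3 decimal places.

Chain rule: H(B|A) = H(A,B) − H(A).
Marginals: p(A) = (0.1100, 0.6600, 0.2300), p(B) = (0.4900, 0.1100, 0.4000).
H(A,B) = 2.5924 bits; H(A) = 1.2336 bits.
H(B|A) = 2.5924 − 1.2336 = 1.359 bits.

1.359 bits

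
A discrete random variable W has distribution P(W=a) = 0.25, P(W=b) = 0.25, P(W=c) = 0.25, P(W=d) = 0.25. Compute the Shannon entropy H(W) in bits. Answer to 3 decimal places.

2.000 bits

H(W) = −Σ p·log₂ p.
  −(0.25)·log₂(0.25) = 0.5000
  −(0.25)·log₂(0.25) = 0.5000
  −(0.25)·log₂(0.25) = 0.5000
  −(0.25)·log₂(0.25) = 0.5000
Sum: 0.5000 + 0.5000 + 0.5000 + 0.5000 = 2.000 bits.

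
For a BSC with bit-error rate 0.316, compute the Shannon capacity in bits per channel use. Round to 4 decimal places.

0.1000 bits

Binary symmetric channel: C = 1 − h₂(ε) where h₂ is the binary entropy function.
h₂(0.316) = −0.316·log₂0.316 − 0.684·log₂0.684 = 0.9000.
C = 1 − 0.9000 = 0.1000 bits per channel use.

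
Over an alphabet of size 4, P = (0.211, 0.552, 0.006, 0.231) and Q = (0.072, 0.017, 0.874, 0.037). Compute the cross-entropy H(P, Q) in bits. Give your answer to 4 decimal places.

5.1456 bits

H(P,Q) = −Σ p·log₂ q.
  −0.211·log₂(0.072) = 0.80093
  −0.552·log₂(0.017) = 3.24483
  −0.006·log₂(0.874) = 0.00117
  −0.231·log₂(0.037) = 1.09871
H(P,Q) = 5.1456 bits.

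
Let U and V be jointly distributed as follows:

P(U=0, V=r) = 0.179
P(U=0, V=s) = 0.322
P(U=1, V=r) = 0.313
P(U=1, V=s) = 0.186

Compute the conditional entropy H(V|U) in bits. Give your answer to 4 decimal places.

0.9466 bits

Marginals: p(U) = (0.5010, 0.4990), p(V) = (0.4920, 0.5080).
H(V|U) = Σ p(U) · H(V|U=·).
  U=0: p=0.5010, H(V|U=0) = 0.9404
  U=1: p=0.4990, H(V|U=1) = 0.9528
Weighted sum = 0.9466 bits.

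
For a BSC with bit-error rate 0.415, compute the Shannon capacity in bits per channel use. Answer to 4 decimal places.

Binary symmetric channel: C = 1 − h₂(ε) where h₂ is the binary entropy function.
h₂(0.415) = −0.415·log₂0.415 − 0.585·log₂0.585 = 0.9791.
C = 1 − 0.9791 = 0.0209 bits per channel use.

0.0209 bits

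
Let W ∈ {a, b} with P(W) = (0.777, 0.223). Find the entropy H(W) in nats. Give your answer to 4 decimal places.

0.5307 nats

H(W) = −Σ p·ln p.
  −(0.777)·ln(0.777) = 0.19605
  −(0.223)·ln(0.223) = 0.33463
Sum: 0.19605 + 0.33463 = 0.5307 nats.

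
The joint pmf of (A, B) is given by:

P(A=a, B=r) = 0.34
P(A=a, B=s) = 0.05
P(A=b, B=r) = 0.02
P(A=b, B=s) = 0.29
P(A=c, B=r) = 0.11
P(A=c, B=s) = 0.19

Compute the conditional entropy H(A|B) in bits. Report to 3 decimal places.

Marginals: p(A) = (0.3900, 0.3100, 0.3000), p(B) = (0.4700, 0.5300).
H(A|B) = Σ p(B) · H(A|B=·).
  B=r: p=0.4700, H(A|B=r) = 1.0221
  B=s: p=0.5300, H(A|B=s) = 1.3279
Weighted sum = 1.184 bits.

1.184 bits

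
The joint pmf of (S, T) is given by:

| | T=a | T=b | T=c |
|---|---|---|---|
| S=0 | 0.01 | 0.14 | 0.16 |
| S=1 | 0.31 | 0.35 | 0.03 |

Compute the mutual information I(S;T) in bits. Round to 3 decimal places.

0.286 bits

Marginals: p(S) = (0.3100, 0.6900), p(T) = (0.3200, 0.4900, 0.1900).
I(S;T) = H(S) + H(T) − H(S,T).
H(S) = 0.8932, H(T) = 1.4855, H(S,T) = 2.0922.
I(S;T) = 0.8932 + 1.4855 − 2.0922 = 0.286 bits.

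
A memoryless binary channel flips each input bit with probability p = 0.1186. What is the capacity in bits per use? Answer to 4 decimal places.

0.4747 bits

Binary symmetric channel: C = 1 − h₂(ε) where h₂ is the binary entropy function.
h₂(0.1186) = −0.1186·log₂0.1186 − 0.8814·log₂0.8814 = 0.5253.
C = 1 − 0.5253 = 0.4747 bits per channel use.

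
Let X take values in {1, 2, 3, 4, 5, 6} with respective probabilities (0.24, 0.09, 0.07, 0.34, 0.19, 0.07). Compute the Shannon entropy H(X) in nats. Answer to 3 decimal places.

1.614 nats

H(X) = −Σ p·ln p.
  −(0.24)·ln(0.24) = 0.3425
  −(0.09)·ln(0.09) = 0.2167
  −(0.07)·ln(0.07) = 0.1861
  −(0.34)·ln(0.34) = 0.3668
  −(0.19)·ln(0.19) = 0.3155
  −(0.07)·ln(0.07) = 0.1861
Sum: 0.3425 + 0.2167 + 0.1861 + 0.3668 + 0.3155 + 0.1861 = 1.614 nats.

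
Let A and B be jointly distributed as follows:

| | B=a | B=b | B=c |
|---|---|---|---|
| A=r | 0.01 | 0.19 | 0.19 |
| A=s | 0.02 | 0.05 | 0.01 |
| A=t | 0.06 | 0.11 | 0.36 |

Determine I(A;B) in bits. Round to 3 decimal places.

Marginals: p(A) = (0.3900, 0.0800, 0.5300), p(B) = (0.0900, 0.3500, 0.5600).
I(A;B) = H(A) + H(B) − H(A,B).
H(A) = 1.3068, H(B) = 1.3112, H(A,B) = 2.4967.
I(A;B) = 1.3068 + 1.3112 − 2.4967 = 0.121 bits.

0.121 bits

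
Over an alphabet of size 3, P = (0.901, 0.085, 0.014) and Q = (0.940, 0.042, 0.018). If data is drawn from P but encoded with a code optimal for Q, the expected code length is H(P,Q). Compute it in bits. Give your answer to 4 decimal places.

H(P,Q) = −Σ p·log₂ q.
  −0.901·log₂(0.940) = 0.08043
  −0.085·log₂(0.042) = 0.38874
  −0.014·log₂(0.018) = 0.08114
H(P,Q) = 0.5503 bits.

0.5503 bits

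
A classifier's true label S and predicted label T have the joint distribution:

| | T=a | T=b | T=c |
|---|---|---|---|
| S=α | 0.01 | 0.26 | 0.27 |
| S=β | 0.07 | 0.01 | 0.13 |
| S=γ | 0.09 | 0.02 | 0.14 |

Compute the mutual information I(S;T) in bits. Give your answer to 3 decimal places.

0.263 bits

Marginals: p(S) = (0.5400, 0.2100, 0.2500), p(T) = (0.1700, 0.2900, 0.5400).
I(S;T) = H(S) + H(T) − H(S,T).
H(S) = 1.4529, H(T) = 1.4325, H(S,T) = 2.6220.
I(S;T) = 1.4529 + 1.4325 − 2.6220 = 0.263 bits.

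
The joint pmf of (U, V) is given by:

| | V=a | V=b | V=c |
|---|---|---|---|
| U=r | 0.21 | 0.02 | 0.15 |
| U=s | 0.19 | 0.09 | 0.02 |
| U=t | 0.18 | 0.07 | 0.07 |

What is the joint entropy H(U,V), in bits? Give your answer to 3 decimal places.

H(U,V) = −Σ p(x,y)·log₂ p(x,y) over all 9 cells.
  cell (r,a): −0.21·log₂0.21 = 0.4728
  cell (r,b): −0.02·log₂0.02 = 0.1129
  cell (r,c): −0.15·log₂0.15 = 0.4105
  cell (s,a): −0.19·log₂0.19 = 0.4552
  cell (s,b): −0.09·log₂0.09 = 0.3127
  cell (s,c): −0.02·log₂0.02 = 0.1129
  cell (t,a): −0.18·log₂0.18 = 0.4453
  cell (t,b): −0.07·log₂0.07 = 0.2686
  cell (t,c): −0.07·log₂0.07 = 0.2686
Sum = 2.859 bits.

2.859 bits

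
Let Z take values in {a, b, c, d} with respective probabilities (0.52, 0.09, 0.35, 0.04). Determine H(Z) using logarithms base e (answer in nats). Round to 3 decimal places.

1.053 nats

H(Z) = −Σ p·ln p.
  −(0.52)·ln(0.52) = 0.3400
  −(0.09)·ln(0.09) = 0.2167
  −(0.35)·ln(0.35) = 0.3674
  −(0.04)·ln(0.04) = 0.1288
Sum: 0.3400 + 0.2167 + 0.3674 + 0.1288 = 1.053 nats.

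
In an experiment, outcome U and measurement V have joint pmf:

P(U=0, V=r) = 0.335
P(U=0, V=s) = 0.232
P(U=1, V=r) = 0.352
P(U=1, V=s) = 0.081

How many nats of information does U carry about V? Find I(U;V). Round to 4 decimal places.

0.0292 nats

Marginals: p(U) = (0.5670, 0.4330), p(V) = (0.6870, 0.3130).
I(U;V) = Σ p(x,y)·ln[p(x,y)/(p(x)p(y))].
  (0,r): 0.335·ln(0.8600) = -0.05052
  (0,s): 0.232·ln(1.3073) = 0.06216
  (1,r): 0.352·ln(1.1833) = 0.05925
  (1,s): 0.081·ln(0.5977) = -0.04169
Sum = 0.0292 nats.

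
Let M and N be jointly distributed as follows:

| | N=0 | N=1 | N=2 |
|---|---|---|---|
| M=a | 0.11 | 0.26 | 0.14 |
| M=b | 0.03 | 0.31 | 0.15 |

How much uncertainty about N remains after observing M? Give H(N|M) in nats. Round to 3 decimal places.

0.928 nats

Marginals: p(M) = (0.5100, 0.4900), p(N) = (0.1400, 0.5700, 0.2900).
H(N|M) = Σ p(M) · H(N|M=·).
  M=a: p=0.5100, H(N|M=a) = 1.0292
  M=b: p=0.4900, H(N|M=b) = 0.8230
Weighted sum = 0.928 nats.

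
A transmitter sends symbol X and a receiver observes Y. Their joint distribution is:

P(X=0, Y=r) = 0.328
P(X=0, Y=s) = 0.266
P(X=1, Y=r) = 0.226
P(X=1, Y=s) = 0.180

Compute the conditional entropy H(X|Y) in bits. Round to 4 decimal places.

Chain rule: H(X|Y) = H(X,Y) − H(Y).
Marginals: p(X) = (0.5940, 0.4060), p(Y) = (0.5540, 0.4460).
H(X,Y) = 1.9659 bits; H(Y) = 0.9916 bits.
H(X|Y) = 1.9659 − 0.9916 = 0.9743 bits.

0.9743 bits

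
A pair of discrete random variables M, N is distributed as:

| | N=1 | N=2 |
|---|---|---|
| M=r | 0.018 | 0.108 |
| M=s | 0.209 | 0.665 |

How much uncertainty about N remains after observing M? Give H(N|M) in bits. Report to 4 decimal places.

0.7681 bits

Chain rule: H(N|M) = H(M,N) − H(M).
Marginals: p(M) = (0.1260, 0.8740), p(N) = (0.2270, 0.7730).
H(M,N) = 1.3145 bits; H(M) = 0.5464 bits.
H(N|M) = 1.3145 − 0.5464 = 0.7681 bits.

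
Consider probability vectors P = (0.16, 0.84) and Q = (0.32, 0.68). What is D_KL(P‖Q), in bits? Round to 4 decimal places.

D(P‖Q) = Σ p·log₂(p/q).
  0.16·log₂(0.16/0.32) = -0.16000
  0.84·log₂(0.84/0.68) = 0.25608
D(P‖Q) = 0.0961 bits.

0.0961 bits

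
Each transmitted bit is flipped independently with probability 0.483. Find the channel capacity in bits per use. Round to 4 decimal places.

0.0008 bits

Binary symmetric channel: C = 1 − h₂(ε) where h₂ is the binary entropy function.
h₂(0.483) = −0.483·log₂0.483 − 0.517·log₂0.517 = 0.9992.
C = 1 − 0.9992 = 0.0008 bits per channel use.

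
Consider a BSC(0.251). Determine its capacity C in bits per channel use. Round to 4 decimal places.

0.1871 bits

Binary symmetric channel: C = 1 − h₂(ε) where h₂ is the binary entropy function.
h₂(0.251) = −0.251·log₂0.251 − 0.749·log₂0.749 = 0.8129.
C = 1 − 0.8129 = 0.1871 bits per channel use.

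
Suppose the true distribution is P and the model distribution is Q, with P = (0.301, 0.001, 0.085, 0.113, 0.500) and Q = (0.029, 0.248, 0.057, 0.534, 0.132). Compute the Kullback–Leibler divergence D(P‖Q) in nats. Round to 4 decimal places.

D(P‖Q) = Σ p·ln(p/q).
  0.301·ln(0.301/0.029) = 0.70428
  0.001·ln(0.001/0.248) = -0.00551
  0.085·ln(0.085/0.057) = 0.03397
  0.113·ln(0.113/0.534) = -0.17549
  0.500·ln(0.500/0.132) = 0.66590
D(P‖Q) = 1.2231 nats.

1.2231 nats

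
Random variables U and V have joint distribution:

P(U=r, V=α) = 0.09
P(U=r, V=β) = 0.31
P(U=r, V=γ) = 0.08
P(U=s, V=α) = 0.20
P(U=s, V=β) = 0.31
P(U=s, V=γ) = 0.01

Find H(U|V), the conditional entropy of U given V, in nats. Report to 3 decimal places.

0.641 nats

Chain rule: H(U|V) = H(U,V) − H(V).
Marginals: p(U) = (0.4800, 0.5200), p(V) = (0.2900, 0.6200, 0.0900).
H(U,V) = 1.5128 nats; H(V) = 0.8721 nats.
H(U|V) = 1.5128 − 0.8721 = 0.641 nats.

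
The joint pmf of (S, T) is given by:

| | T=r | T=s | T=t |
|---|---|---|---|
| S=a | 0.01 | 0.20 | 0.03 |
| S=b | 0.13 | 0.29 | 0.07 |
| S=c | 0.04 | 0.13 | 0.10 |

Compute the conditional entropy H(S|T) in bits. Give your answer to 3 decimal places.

1.415 bits

Chain rule: H(S|T) = H(S,T) − H(T).
Marginals: p(S) = (0.2400, 0.4900, 0.2700), p(T) = (0.1800, 0.6200, 0.2000).
H(S,T) = 2.7523 bits; H(T) = 1.3373 bits.
H(S|T) = 2.7523 − 1.3373 = 1.415 bits.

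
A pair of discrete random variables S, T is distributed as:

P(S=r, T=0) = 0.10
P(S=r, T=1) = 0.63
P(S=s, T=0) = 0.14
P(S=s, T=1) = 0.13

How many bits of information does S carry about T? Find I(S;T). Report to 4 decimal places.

Marginals: p(S) = (0.7300, 0.2700), p(T) = (0.2400, 0.7600).
I(S;T) = Σ p(x,y)·log₂[p(x,y)/(p(x)p(y))].
  (r,0): 0.10·log₂(0.5708) = -0.08090
  (r,1): 0.63·log₂(1.1355) = 0.11553
  (s,0): 0.14·log₂(2.1605) = 0.15559
  (s,1): 0.13·log₂(0.6335) = -0.08561
Sum = 0.1046 bits.

0.1046 bits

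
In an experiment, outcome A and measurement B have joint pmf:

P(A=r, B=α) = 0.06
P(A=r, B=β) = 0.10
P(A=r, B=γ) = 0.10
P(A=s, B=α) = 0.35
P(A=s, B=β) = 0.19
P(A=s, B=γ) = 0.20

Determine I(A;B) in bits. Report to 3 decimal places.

Marginals: p(A) = (0.2600, 0.7400), p(B) = (0.4100, 0.2900, 0.3000).
I(A;B) = Σ p(x,y)·log₂[p(x,y)/(p(x)p(y))].
  (r,α): 0.06·log₂(0.5629) = -0.0498
  (r,β): 0.10·log₂(1.3263) = 0.0407
  (r,γ): 0.10·log₂(1.2821) = 0.0358
  (s,α): 0.35·log₂(1.1536) = 0.0721
  (s,β): 0.19·log₂(0.8854) = -0.0334
  (s,γ): 0.20·log₂(0.9009) = -0.0301
Sum = 0.035 bits.

0.035 bits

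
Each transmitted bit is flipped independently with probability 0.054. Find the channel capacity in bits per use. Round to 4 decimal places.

0.6968 bits

Binary symmetric channel: C = 1 − h₂(ε) where h₂ is the binary entropy function.
h₂(0.054) = −0.054·log₂0.054 − 0.946·log₂0.946 = 0.3032.
C = 1 − 0.3032 = 0.6968 bits per channel use.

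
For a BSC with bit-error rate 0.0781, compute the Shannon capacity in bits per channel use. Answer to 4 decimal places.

Binary symmetric channel: C = 1 − h₂(ε) where h₂ is the binary entropy function.
h₂(0.0781) = −0.0781·log₂0.0781 − 0.9219·log₂0.9219 = 0.3954.
C = 1 − 0.3954 = 0.6046 bits per channel use.

0.6046 bits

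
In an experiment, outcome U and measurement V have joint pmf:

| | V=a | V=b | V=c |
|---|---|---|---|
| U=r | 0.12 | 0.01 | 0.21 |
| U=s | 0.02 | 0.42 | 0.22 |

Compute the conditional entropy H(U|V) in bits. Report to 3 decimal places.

0.581 bits

Marginals: p(U) = (0.3400, 0.6600), p(V) = (0.1400, 0.4300, 0.4300).
H(U|V) = Σ p(V) · H(U|V=·).
  V=a: p=0.1400, H(U|V=a) = 0.5917
  V=b: p=0.4300, H(U|V=b) = 0.1594
  V=c: p=0.4300, H(U|V=c) = 0.9996
Weighted sum = 0.581 bits.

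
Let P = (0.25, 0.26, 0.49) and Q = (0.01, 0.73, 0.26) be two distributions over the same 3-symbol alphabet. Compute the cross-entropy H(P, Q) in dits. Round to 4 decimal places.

H(P,Q) = −Σ p·log₁₀ q.
  −0.25·log₁₀(0.01) = 0.50000
  −0.26·log₁₀(0.73) = 0.03554
  −0.49·log₁₀(0.26) = 0.28666
H(P,Q) = 0.8222 dits.

0.8222 dits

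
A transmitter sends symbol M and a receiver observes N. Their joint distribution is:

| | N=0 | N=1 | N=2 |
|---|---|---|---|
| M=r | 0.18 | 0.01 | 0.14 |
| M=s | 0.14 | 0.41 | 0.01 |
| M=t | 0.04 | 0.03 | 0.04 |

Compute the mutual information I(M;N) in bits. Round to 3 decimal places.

Marginals: p(M) = (0.3300, 0.5600, 0.1100), p(N) = (0.3600, 0.4500, 0.1900).
I(M;N) = Σ p(x,y)·log₂[p(x,y)/(p(x)p(y))].
  (r,0): 0.18·log₂(1.5152) = 0.1079
  (r,1): 0.01·log₂(0.0673) = -0.0389
  (r,2): 0.14·log₂(2.2329) = 0.1622
  (s,0): 0.14·log₂(0.6944) = -0.0736
  (s,1): 0.41·log₂(1.6270) = 0.2879
  (s,2): 0.01·log₂(0.0940) = -0.0341
  (t,0): 0.04·log₂(1.0101) = 0.0006
  (t,1): 0.03·log₂(0.6061) = -0.0217
  (t,2): 0.04·log₂(1.9139) = 0.0375
Sum = 0.428 bits.

0.428 bits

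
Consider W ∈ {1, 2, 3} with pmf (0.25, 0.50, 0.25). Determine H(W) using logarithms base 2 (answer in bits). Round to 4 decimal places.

1.5000 bits

H(W) = −Σ p·log₂ p.
  −(0.25)·log₂(0.25) = 0.50000
  −(0.50)·log₂(0.50) = 0.50000
  −(0.25)·log₂(0.25) = 0.50000
Sum: 0.50000 + 0.50000 + 0.50000 = 1.5000 bits.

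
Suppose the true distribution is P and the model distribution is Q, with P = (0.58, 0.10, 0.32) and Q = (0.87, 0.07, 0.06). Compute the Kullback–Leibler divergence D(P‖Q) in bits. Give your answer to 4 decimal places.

0.4850 bits

D(P‖Q) = Σ p·log₂(p/q).
  0.58·log₂(0.58/0.87) = -0.33928
  0.10·log₂(0.10/0.07) = 0.05146
  0.32·log₂(0.32/0.06) = 0.77281
D(P‖Q) = 0.4850 bits.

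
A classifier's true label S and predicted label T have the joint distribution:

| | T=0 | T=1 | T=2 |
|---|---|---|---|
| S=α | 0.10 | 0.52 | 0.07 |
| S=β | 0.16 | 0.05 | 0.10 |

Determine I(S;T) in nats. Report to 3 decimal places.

Marginals: p(S) = (0.6900, 0.3100), p(T) = (0.2600, 0.5700, 0.1700).
I(S;T) = Σ p(x,y)·ln[p(x,y)/(p(x)p(y))].
  (α,0): 0.10·ln(0.5574) = -0.0584
  (α,1): 0.52·ln(1.3221) = 0.1452
  (α,2): 0.07·ln(0.5968) = -0.0361
  (β,0): 0.16·ln(1.9851) = 0.1097
  (β,1): 0.05·ln(0.2830) = -0.0631
  (β,2): 0.10·ln(1.8975) = 0.0641
Sum = 0.161 nats.

0.161 nats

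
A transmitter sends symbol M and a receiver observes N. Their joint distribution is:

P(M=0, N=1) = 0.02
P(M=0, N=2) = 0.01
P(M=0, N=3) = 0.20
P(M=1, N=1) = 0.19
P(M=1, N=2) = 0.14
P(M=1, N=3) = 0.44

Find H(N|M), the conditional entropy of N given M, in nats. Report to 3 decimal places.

0.859 nats

Chain rule: H(N|M) = H(M,N) − H(M).
Marginals: p(M) = (0.2300, 0.7700), p(N) = (0.2100, 0.1500, 0.6400).
H(M,N) = 1.3982 nats; H(M) = 0.5393 nats.
H(N|M) = 1.3982 − 0.5393 = 0.859 nats.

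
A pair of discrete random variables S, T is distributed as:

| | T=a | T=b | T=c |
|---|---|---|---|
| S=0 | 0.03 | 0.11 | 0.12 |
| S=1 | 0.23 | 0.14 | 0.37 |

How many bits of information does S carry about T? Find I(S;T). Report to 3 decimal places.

Marginals: p(S) = (0.2600, 0.7400), p(T) = (0.2600, 0.2500, 0.4900).
I(S;T) = H(S) + H(T) − H(S,T).
H(S) = 0.8267, H(T) = 1.5096, H(S,T) = 2.2846.
I(S;T) = 0.8267 + 1.5096 − 2.2846 = 0.052 bits.

0.052 bits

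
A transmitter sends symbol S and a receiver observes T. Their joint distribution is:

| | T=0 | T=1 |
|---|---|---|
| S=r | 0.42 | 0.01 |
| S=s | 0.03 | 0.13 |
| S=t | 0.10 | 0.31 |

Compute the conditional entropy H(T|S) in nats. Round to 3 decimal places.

Marginals: p(S) = (0.4300, 0.1600, 0.4100), p(T) = (0.5500, 0.4500).
H(T|S) = Σ p(S) · H(T|S=·).
  S=r: p=0.4300, H(T|S=r) = 0.1105
  S=s: p=0.1600, H(T|S=s) = 0.4826
  S=t: p=0.4100, H(T|S=t) = 0.5555
Weighted sum = 0.352 nats.

0.352 nats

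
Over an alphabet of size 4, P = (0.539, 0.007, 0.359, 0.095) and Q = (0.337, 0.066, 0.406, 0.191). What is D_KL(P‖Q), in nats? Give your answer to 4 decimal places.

0.1269 nats

D(P‖Q) = Σ p·ln(p/q).
  0.539·ln(0.539/0.337) = 0.25313
  0.007·ln(0.007/0.066) = -0.01571
  0.359·ln(0.359/0.406) = -0.04417
  0.095·ln(0.095/0.191) = -0.06635
D(P‖Q) = 0.1269 nats.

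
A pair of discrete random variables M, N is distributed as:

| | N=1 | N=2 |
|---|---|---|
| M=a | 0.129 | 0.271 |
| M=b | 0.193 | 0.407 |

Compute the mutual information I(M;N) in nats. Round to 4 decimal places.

0.0000 nats

Marginals: p(M) = (0.4000, 0.6000), p(N) = (0.3220, 0.6780).
I(M;N) = Σ p(x,y)·ln[p(x,y)/(p(x)p(y))].
  (a,1): 0.129·ln(1.0016) = 0.00020
  (a,2): 0.271·ln(0.9993) = -0.00020
  (b,1): 0.193·ln(0.9990) = -0.00020
  (b,2): 0.407·ln(1.0005) = 0.00020
Sum = 0.0000 nats.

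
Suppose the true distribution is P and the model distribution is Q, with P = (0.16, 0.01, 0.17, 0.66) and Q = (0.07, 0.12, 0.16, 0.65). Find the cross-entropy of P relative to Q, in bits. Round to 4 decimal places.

1.5041 bits

H(P,Q) = −Σ p·log₂ q.
  −0.16·log₂(0.07) = 0.61384
  −0.01·log₂(0.12) = 0.03059
  −0.17·log₂(0.16) = 0.44946
  −0.66·log₂(0.65) = 0.41018
H(P,Q) = 1.5041 bits.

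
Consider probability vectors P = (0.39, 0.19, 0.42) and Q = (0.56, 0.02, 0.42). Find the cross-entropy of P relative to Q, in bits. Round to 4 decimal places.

H(P,Q) = −Σ p·log₂ q.
  −0.39·log₂(0.56) = 0.32624
  −0.19·log₂(0.02) = 1.07233
  −0.42·log₂(0.42) = 0.52565
H(P,Q) = 1.9242 bits.

1.9242 bits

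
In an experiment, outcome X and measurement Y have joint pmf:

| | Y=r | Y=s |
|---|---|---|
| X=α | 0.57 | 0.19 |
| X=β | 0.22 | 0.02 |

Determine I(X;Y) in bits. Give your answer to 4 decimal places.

Marginals: p(X) = (0.7600, 0.2400), p(Y) = (0.7900, 0.2100).
I(X;Y) = Σ p(x,y)·log₂[p(x,y)/(p(x)p(y))].
  (α,r): 0.57·log₂(0.9494) = -0.04273
  (α,s): 0.19·log₂(1.1905) = 0.04779
  (β,r): 0.22·log₂(1.1603) = 0.04720
  (β,s): 0.02·log₂(0.3968) = -0.02667
Sum = 0.0256 bits.

0.0256 bits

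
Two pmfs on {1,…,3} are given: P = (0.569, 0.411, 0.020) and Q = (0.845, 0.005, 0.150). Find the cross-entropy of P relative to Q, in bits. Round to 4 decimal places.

3.3346 bits

H(P,Q) = −Σ p·log₂ q.
  −0.569·log₂(0.845) = 0.13825
  −0.411·log₂(0.005) = 3.14162
  −0.020·log₂(0.150) = 0.05474
H(P,Q) = 3.3346 bits.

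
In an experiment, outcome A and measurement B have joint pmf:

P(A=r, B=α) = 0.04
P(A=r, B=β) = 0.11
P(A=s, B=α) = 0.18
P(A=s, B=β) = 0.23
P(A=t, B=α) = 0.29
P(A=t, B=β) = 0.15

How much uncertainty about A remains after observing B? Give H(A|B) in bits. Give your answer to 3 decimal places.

Chain rule: H(A|B) = H(A,B) − H(B).
Marginals: p(A) = (0.1500, 0.4100, 0.4400), p(B) = (0.5100, 0.4900).
H(A,B) = 2.3975 bits; H(B) = 0.9997 bits.
H(A|B) = 2.3975 − 0.9997 = 1.398 bits.

1.398 bits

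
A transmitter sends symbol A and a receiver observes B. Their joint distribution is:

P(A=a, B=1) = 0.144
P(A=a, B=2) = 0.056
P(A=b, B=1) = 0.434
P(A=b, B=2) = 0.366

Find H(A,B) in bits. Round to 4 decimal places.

H(A,B) = −Σ p(x,y)·log₂ p(x,y) over all 4 cells.
  cell (a,1): −0.144·log₂0.144 = 0.40260
  cell (a,2): −0.056·log₂0.056 = 0.23287
  cell (b,1): −0.434·log₂0.434 = 0.52264
  cell (b,2): −0.366·log₂0.366 = 0.53073
Sum = 1.6888 bits.

1.6888 bits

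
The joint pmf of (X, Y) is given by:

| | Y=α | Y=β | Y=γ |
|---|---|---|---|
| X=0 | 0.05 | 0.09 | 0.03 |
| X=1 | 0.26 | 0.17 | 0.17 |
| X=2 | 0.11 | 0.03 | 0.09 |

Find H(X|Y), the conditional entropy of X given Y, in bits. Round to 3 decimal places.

Chain rule: H(X|Y) = H(X,Y) − H(Y).
Marginals: p(X) = (0.1700, 0.6000, 0.2300), p(Y) = (0.4200, 0.2900, 0.2900).
H(X,Y) = 2.8697 bits; H(Y) = 1.5615 bits.
H(X|Y) = 2.8697 − 1.5615 = 1.308 bits.

1.308 bits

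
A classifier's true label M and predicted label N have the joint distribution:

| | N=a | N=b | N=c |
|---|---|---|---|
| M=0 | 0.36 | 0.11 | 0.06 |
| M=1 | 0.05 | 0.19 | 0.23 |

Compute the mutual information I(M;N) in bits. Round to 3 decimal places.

Marginals: p(M) = (0.5300, 0.4700), p(N) = (0.4100, 0.3000, 0.2900).
I(M;N) = H(M) + H(N) − H(M,N).
H(M) = 0.9974, H(N) = 1.5664, H(M,N) = 2.2834.
I(M;N) = 0.9974 + 1.5664 − 2.2834 = 0.280 bits.

0.280 bits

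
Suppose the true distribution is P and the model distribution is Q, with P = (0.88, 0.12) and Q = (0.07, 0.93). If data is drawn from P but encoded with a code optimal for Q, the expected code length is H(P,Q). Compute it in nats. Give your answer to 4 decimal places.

2.3489 nats

H(P,Q) = −Σ p·ln q.
  −0.88·ln(0.07) = 2.34015
  −0.12·ln(0.93) = 0.00871
H(P,Q) = 2.3489 nats.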